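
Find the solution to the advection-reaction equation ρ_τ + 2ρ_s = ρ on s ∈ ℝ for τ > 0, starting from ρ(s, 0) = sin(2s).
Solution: Substitute ρ = exp(τ)u, i.e. u = exp(-τ)ρ.
By the product rule, ρ_τ = exp(τ)(u_τ + u), ρ_s = exp(τ)u_s.
Substituting into the PDE and dividing by exp(τ): u_τ + u + 2u_s = u.
The lower-order terms cancel, leaving the standard advection equation u_τ + 2u_s = 0.
Initial data for u: u(s,0) = ρ(s,0) = sin(2s).
Solve for u:
  By method of characteristics (waves move right with speed 2):
  Along characteristics s - 2τ = const, u is constant, so u(s,τ) = f(s - 2τ) with f = u(·, 0).
Hence u(s,τ) = sin(2s - 4τ).
Transform back: ρ(s,τ) = exp(τ)u(s,τ).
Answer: ρ(s, τ) = exp(τ)sin(2s - 4τ)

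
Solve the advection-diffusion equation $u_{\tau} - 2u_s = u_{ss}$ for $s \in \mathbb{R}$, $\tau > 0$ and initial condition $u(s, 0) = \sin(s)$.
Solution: Moving frame: $\eta = s + 2\tau$, $\sigma = \tau$, $u = w(\eta,\sigma)$, so $u_{\tau} = w_{\sigma} + 2w_{\eta}$ and $u_{ss} = w_{\eta\eta}$.
Hence $u_{\tau} - 2u_s = w_{\sigma}$ and the PDE becomes the heat equation $w_{\sigma} = w_{\eta\eta}$ on $\eta \in \mathbb{R}$.
Initial data: $w(\eta,0) = u(\eta,0) = \sin(\eta)$. Each mode $\sin(n\eta)$ decays as $e^{-n^2\sigma}$ on $\mathbb{R}$, so $w(\eta,\sigma) = \sum c_n e^{-n^2\sigma} \sin(n\eta)$ with $c_1=1$: $w(\eta,\sigma) = e^{-\sigma} \sin(\eta)$.
Substituting back: $u(s,\tau) = w(s + 2\tau, \tau)$.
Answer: $u(s, \tau) = e^{-\tau} \sin(2 \tau + s)$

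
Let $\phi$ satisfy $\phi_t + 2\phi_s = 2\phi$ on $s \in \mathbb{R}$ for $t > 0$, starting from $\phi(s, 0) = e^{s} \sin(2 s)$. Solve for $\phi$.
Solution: Substitute $\phi = e^{s}u$, i.e. $u = e^{-s}\phi$.
By the product rule, $\phi_s = e^{s}(u_s + u)$, $\phi_t = e^{s}u_t$.
Substituting into the PDE and dividing by $e^{s}$: $u_t + 2(u_s + u) = 2u$.
The lower-order terms cancel, leaving the standard advection equation $u_t + 2u_s = 0$.
Initial data for $u$: $u(s,0) = e^{-s}\phi(s,0) = \sin(2 s)$.
Solve for $u$:
  By method of characteristics (waves move right with speed 2):
  Along characteristics $s - 2t =$ const, $u$ is constant, so $u(s,t) = f(s - 2t)$ with $f = u( \cdot , 0)$.
Hence $u(s,t) = \sin(2 s - 4 t)$.
Transform back: $\phi(s,t) = e^{s}u(s,t)$.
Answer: $\phi(s, t) = e^{s} \sin(2 s - 4 t)$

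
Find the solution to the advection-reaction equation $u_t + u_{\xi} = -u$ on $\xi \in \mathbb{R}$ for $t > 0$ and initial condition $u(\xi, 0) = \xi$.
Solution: Substitute $u = e^{-t}w$, i.e. $w = e^{t}u$.
By the product rule, $u_t = e^{-t}(w_t - w)$, $u_{\xi} = e^{-t}w_{\xi}$.
Substituting into the PDE and dividing by $e^{-t}$: $w_t - w + w_{\xi} = -w$.
The lower-order terms cancel, leaving the standard advection equation $w_t + w_{\xi} = 0$.
Initial data for $w$: $w(\xi,0) = u(\xi,0) = \xi$.
Solve for $w$:
  By method of characteristics (waves move right with speed 1):
  Along characteristics $\xi - t =$ const, $w$ is constant, so $w(\xi,t) = f(\xi - t)$ with $f = w( \cdot , 0)$.
Hence $w(\xi,t) = - t + \xi$.
Transform back: $u(\xi,t) = e^{-t}w(\xi,t)$.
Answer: $u(\xi, t) = \xi e^{-t} -  t e^{-t}$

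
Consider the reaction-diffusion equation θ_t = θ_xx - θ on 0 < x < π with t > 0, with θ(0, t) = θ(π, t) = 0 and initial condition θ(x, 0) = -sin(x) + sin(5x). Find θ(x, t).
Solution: Substitute θ = exp(-t)u.
Then θ_t = exp(-t)(u_t - u), θ_xx = exp(-t)u_xx; substituting and dividing by exp(-t), the lower-order terms cancel: u_t = u_xx (standard heat equation).
Data for u: u(x,0) = θ(x,0) = -sin(x) + sin(5x). The boundary conditions carry over: u(0,t) = u(π,t) = 0.
Separating variables: u = Σ c_n exp(-n²t) sin(nx). From u(x,0) = -sin(x) + sin(5x): c_1=-1, c_5=1.
So u(x,t) = -exp(-t)sin(x) + exp(-25t)sin(5x), and θ(x,t) = exp(-t)u(x,t).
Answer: θ(x, t) = -exp(-2t)sin(x) + exp(-26t)sin(5x)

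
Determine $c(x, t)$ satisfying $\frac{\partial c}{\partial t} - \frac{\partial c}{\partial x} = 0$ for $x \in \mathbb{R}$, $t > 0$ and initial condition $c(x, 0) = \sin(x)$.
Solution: By method of characteristics (waves move left with speed 1):
Along characteristics $x + t =$ const, $c$ is constant, so $c(x,t) = f(x + t)$ with $f = c( \cdot , 0)$.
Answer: $c(x, t) = \sin(t + x)$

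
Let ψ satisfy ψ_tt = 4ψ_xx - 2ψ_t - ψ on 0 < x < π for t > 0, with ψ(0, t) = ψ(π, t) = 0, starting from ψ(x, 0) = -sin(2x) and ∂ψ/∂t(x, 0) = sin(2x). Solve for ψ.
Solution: Substitute ψ = exp(-t)u.
Then ψ_t = exp(-t)(u_t - u), ψ_tt = exp(-t)(u_tt - 2u_t + u), ψ_xx = exp(-t)u_xx; substituting and dividing by exp(-t), the lower-order terms cancel: u_tt = 4u_xx (standard wave equation).
Data for u: u(x,0) = ψ(x,0) = -sin(2x); u_t(x,0) = ψ_t(x,0) + ψ(x,0) = 0. The boundary conditions carry over: u(0,t) = u(π,t) = 0.
Separating variables: u = Σ [A_n cos(ω_n t) + B_n sin(ω_n t)] sin(nx), ω_n = 2n. From ICs: A_2=-1.
So u(x,t) = -sin(2x)cos(4t), and ψ(x,t) = exp(-t)u(x,t).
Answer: ψ(x, t) = -exp(-t)sin(2x)cos(4t)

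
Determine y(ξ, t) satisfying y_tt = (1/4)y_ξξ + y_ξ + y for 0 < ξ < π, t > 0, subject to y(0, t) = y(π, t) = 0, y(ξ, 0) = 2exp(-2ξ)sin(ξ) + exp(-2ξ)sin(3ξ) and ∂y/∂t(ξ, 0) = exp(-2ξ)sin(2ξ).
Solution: Substitute y = exp(-2ξ)u.
Then y_ξ = exp(-2ξ)(u_ξ - 2u), y_ξξ = exp(-2ξ)(u_ξξ - 4u_ξ + 4u), y_tt = exp(-2ξ)u_tt; substituting and dividing by exp(-2ξ), the lower-order terms cancel: u_tt = (1/4)u_ξξ (standard wave equation).
Data for u: u(ξ,0) = exp(2ξ)y(ξ,0) = 2sin(ξ) + sin(3ξ); u_t(ξ,0) = exp(2ξ)y_t(ξ,0) = sin(2ξ). The boundary conditions carry over: u(0,t) = u(π,t) = 0.
Separating variables: u = Σ [A_n cos(ω_n t) + B_n sin(ω_n t)] sin(nξ), ω_n = n/2. From ICs (B_n = velocity coefficient / ω_n): A_1=2, A_3=1, B_2=1.
So u(ξ,t) = sin(t)sin(2ξ) + 2sin(ξ)cos(t/2) + sin(3ξ)cos(3t/2), and y(ξ,t) = exp(-2ξ)u(ξ,t).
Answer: y(ξ, t) = exp(-2ξ)sin(t)sin(2ξ) + 2exp(-2ξ)sin(ξ)cos(t/2) + exp(-2ξ)sin(3ξ)cos(3t/2)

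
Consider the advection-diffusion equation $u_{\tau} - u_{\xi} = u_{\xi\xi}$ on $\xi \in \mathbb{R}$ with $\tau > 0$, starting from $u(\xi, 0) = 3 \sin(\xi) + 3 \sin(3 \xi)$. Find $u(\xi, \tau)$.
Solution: Change to a moving frame: let $\eta = \xi + \tau$, $\sigma = \tau$ and write $u(\xi,\tau) = w(\eta,\sigma)$.
By the chain rule $u_{\tau} = w_{\sigma} + w_{\eta}$, $u_{\xi} = w_{\eta}$, $u_{\xi\xi} = w_{\eta\eta}$.
Then $u_{\tau} - u_{\xi} = w_{\sigma}$: the advection term cancels and the PDE becomes the heat equation $w_{\sigma} = w_{\eta\eta}$ on $\eta \in \mathbb{R}$.
Initial data: $w(\eta,0) = u(\eta,0) = 3 \sin(\eta) + 3 \sin(3 \eta)$.
On $\eta \in \mathbb{R}$ each mode satisfies $(\sin(n\eta))'' = -n^2 \sin(n\eta)$, so $e^{-n^2\sigma} \sin(n\eta)$ solves the heat equation; by superposition $w(\eta,\sigma) = \sum c_n e^{-n^2\sigma} \sin(n\eta)$.
Reading off the coefficients: $c_1=3, c_3=3$, so $w(\eta,\sigma) = 3 e^{-\sigma} \sin(\eta) + 3 e^{-9 \sigma} \sin(3 \eta)$.
Substituting back $\eta = \xi + \tau$, $\sigma = \tau$: $u(\xi,\tau) = w(\xi + \tau, \tau)$.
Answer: $u(\xi, \tau) = 3 e^{-\tau} \sin(\tau + \xi) + 3 e^{-9 \tau} \sin(3 \tau + 3 \xi)$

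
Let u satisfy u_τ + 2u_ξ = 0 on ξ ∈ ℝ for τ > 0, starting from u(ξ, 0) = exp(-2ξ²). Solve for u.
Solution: By characteristics (dξ/dτ = 2), u(ξ,τ) = f(ξ - 2τ) with f = u(·, 0).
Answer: u(ξ, τ) = exp(-2(ξ - 2τ)²)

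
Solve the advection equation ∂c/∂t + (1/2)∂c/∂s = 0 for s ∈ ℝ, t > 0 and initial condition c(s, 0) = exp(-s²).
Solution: By method of characteristics (waves move right with speed 1/2):
Along characteristics s - (1/2)t = const, c is constant, so c(s,t) = f(s - (1/2)t) with f = c(·, 0).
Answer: c(s, t) = exp(-(s - t/2)²)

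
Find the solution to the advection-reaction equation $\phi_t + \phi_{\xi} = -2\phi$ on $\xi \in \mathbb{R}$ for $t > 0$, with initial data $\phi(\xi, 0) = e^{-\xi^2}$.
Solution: Substitute $\phi = e^{-2t}u$.
Then $\phi_t = e^{-2t}(u_t - 2u)$, $\phi_{\xi} = e^{-2t}u_{\xi}$; substituting and dividing by $e^{-2t}$, the lower-order terms cancel: $u_t + u_{\xi} = 0$ (standard advection equation).
Data for $u$: $u(\xi,0) = \phi(\xi,0) = e^{-\xi^2}$.
By characteristics ($d\xi/dt = 1$), $u(\xi,t) = f(\xi - t)$ with $f = u( \cdot , 0)$.
So $u(\xi,t) = e^{-(-t + \xi)^2}$, and $\phi(\xi,t) = e^{-2t}u(\xi,t)$.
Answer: $\phi(\xi, t) = e^{-2 t} e^{-(\xi - t)^2}$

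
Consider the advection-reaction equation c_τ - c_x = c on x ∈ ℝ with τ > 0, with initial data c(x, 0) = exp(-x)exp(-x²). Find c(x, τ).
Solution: Substitute c = exp(-x)u, i.e. u = exp(x)c.
By the product rule, c_x = exp(-x)(u_x - u), c_τ = exp(-x)u_τ.
Substituting into the PDE and dividing by exp(-x): u_τ - (u_x - u) = u.
The lower-order terms cancel, leaving the standard advection equation u_τ - u_x = 0.
Initial data for u: u(x,0) = exp(x)c(x,0) = exp(-x²).
Solve for u:
  By method of characteristics (waves move left with speed 1):
  Along characteristics x + τ = const, u is constant, so u(x,τ) = f(x + τ) with f = u(·, 0).
Hence u(x,τ) = exp(-(x + τ)²).
Transform back: c(x,τ) = exp(-x)u(x,τ).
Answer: c(x, τ) = exp(-x)exp(-(x + τ)²)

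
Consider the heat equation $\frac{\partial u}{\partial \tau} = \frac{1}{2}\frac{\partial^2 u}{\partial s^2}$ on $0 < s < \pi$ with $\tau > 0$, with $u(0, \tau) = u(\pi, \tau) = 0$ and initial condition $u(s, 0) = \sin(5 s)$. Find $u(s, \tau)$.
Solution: Using separation of variables $u = X(s)T(\tau)$:
Eigenfunctions: $\sin(ns)$, $n = 1, 2, 3, \ldots$
General solution: $u(s, \tau) = \sum c_n \sin(ns) e^{-n^2 \tau/2}$
Matching $u(s,0) = \sin(5 s)$ term by term: $c_5=1$.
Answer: $u(s, \tau) = e^{-25 \tau/2} \sin(5 s)$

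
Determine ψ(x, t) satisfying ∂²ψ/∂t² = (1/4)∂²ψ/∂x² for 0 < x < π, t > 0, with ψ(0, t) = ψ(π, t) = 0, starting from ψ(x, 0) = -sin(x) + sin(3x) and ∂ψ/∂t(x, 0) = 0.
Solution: Separating variables: ψ = Σ [A_n cos(ω_n t) + B_n sin(ω_n t)] sin(nx), ω_n = n/2. From ICs: A_1=-1, A_3=1.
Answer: ψ(x, t) = -sin(x)cos(t/2) + sin(3x)cos(3t/2)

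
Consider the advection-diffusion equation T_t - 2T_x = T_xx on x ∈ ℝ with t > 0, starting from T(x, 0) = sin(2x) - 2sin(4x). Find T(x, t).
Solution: Change to a moving frame: let η = x + 2t, σ = t and write T(x,t) = u(η,σ).
By the chain rule T_t = u_σ + 2u_η, T_x = u_η, T_xx = u_ηη.
Then T_t - 2T_x = u_σ: the advection term cancels and the PDE becomes the heat equation u_σ = u_ηη on η ∈ ℝ.
Initial data: u(η,0) = T(η,0) = sin(2η) - 2sin(4η).
On η ∈ ℝ each mode satisfies (sin(nη))″ = -n² sin(nη), so exp(-n²σ) sin(nη) solves the heat equation; by superposition u(η,σ) = Σ c_n exp(-n²σ) sin(nη).
Reading off the coefficients: c_2=1, c_4=-2, so u(η,σ) = exp(-4σ)sin(2η) - 2exp(-16σ)sin(4η).
Substituting back η = x + 2t, σ = t: T(x,t) = u(x + 2t, t).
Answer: T(x, t) = exp(-4t)sin(4t + 2x) - 2exp(-16t)sin(8t + 4x)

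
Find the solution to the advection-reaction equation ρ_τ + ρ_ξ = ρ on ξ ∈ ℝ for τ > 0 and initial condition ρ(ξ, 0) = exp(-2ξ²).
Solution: Substitute ρ = exp(τ)u, i.e. u = exp(-τ)ρ.
By the product rule, ρ_τ = exp(τ)(u_τ + u), ρ_ξ = exp(τ)u_ξ.
Substituting into the PDE and dividing by exp(τ): u_τ + u + u_ξ = u.
The lower-order terms cancel, leaving the standard advection equation u_τ + u_ξ = 0.
Initial data for u: u(ξ,0) = ρ(ξ,0) = exp(-2ξ²).
Solve for u:
  By method of characteristics (waves move right with speed 1):
  Along characteristics ξ - τ = const, u is constant, so u(ξ,τ) = f(ξ - τ) with f = u(·, 0).
Hence u(ξ,τ) = exp(-2(ξ - τ)²).
Transform back: ρ(ξ,τ) = exp(τ)u(ξ,τ).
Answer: ρ(ξ, τ) = exp(τ)exp(-2(ξ - τ)²)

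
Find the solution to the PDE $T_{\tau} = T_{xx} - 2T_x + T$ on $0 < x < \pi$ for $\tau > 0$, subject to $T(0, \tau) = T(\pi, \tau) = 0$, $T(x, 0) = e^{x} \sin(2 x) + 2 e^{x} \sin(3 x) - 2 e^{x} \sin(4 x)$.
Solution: Substitute $T = e^{x}u$.
Then $T_x = e^{x}(u_x + u)$, $T_{xx} = e^{x}(u_{xx} + 2u_x + u)$, $T_{\tau} = e^{x}u_{\tau}$; substituting and dividing by $e^{x}$, the lower-order terms cancel: $u_{\tau} = u_{xx}$ (standard heat equation).
Data for $u$: $u(x,0) = e^{-x}T(x,0) = \sin(2 x) + 2 \sin(3 x) - 2 \sin(4 x)$. The boundary conditions carry over: $u(0,\tau) = u(\pi,\tau) = 0$.
Separating variables: $u = \sum c_n e^{-n^2\tau} \sin(nx)$. From $u(x,0) = \sin(2 x) + 2 \sin(3 x) - 2 \sin(4 x)$: $c_2=1, c_3=2, c_4=-2$.
So $u(x,\tau) = e^{-4 \tau} \sin(2 x) + 2 e^{-9 \tau} \sin(3 x) - 2 e^{-16 \tau} \sin(4 x)$, and $T(x,\tau) = e^{x}u(x,\tau)$.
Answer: $T(x, \tau) = e^{-4 \tau} e^{x} \sin(2 x) + 2 e^{-9 \tau} e^{x} \sin(3 x) - 2 e^{-16 \tau} e^{x} \sin(4 x)$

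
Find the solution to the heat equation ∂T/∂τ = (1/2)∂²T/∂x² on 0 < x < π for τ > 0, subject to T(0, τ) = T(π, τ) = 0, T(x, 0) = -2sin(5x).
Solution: Separating variables: T = Σ c_n exp(-n²τ/2) sin(nx). From T(x,0) = -2sin(5x): c_5=-2.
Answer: T(x, τ) = -2exp(-25τ/2)sin(5x)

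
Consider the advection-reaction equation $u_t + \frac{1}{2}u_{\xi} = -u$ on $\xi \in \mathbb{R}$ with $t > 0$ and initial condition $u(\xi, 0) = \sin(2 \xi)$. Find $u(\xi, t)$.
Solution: Substitute $u = e^{-t}w$.
Then $u_t = e^{-t}(w_t - w)$, $u_{\xi} = e^{-t}w_{\xi}$; substituting and dividing by $e^{-t}$, the lower-order terms cancel: $w_t + \frac{1}{2}w_{\xi} = 0$ (standard advection equation).
Data for $w$: $w(\xi,0) = u(\xi,0) = \sin(2 \xi)$.
By characteristics ($d\xi/dt = 1/2$), $w(\xi,t) = f(\xi - \frac{1}{2}t)$ with $f = w( \cdot , 0)$.
So $w(\xi,t) = - \sin(t - 2 \xi)$, and $u(\xi,t) = e^{-t}w(\xi,t)$.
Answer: $u(\xi, t) = e^{-t} \sin(2 \xi - t)$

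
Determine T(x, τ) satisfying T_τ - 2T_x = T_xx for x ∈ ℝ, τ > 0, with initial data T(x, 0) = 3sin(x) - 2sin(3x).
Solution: Moving frame: η = x + 2τ, σ = τ, T = u(η,σ), so T_τ = u_σ + 2u_η and T_xx = u_ηη.
Hence T_τ - 2T_x = u_σ and the PDE becomes the heat equation u_σ = u_ηη on η ∈ ℝ.
Initial data: u(η,0) = T(η,0) = 3sin(η) - 2sin(3η). Each mode sin(nη) decays as exp(-n²σ) on ℝ, so u(η,σ) = Σ c_n exp(-n²σ) sin(nη) with c_1=3, c_3=-2: u(η,σ) = 3exp(-σ)sin(η) - 2exp(-9σ)sin(3η).
Substituting back: T(x,τ) = u(x + 2τ, τ).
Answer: T(x, τ) = 3exp(-τ)sin(x + 2τ) - 2exp(-9τ)sin(3x + 6τ)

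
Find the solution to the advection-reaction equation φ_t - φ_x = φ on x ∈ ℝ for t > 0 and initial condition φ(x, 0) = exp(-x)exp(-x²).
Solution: Substitute φ = exp(-x)u, i.e. u = exp(x)φ.
By the product rule, φ_x = exp(-x)(u_x - u), φ_t = exp(-x)u_t.
Substituting into the PDE and dividing by exp(-x): u_t - (u_x - u) = u.
The lower-order terms cancel, leaving the standard advection equation u_t - u_x = 0.
Initial data for u: u(x,0) = exp(x)φ(x,0) = exp(-x²).
Solve for u:
  By method of characteristics (waves move left with speed 1):
  Along characteristics x + t = const, u is constant, so u(x,t) = f(x + t) with f = u(·, 0).
Hence u(x,t) = exp(-(t + x)²).
Transform back: φ(x,t) = exp(-x)u(x,t).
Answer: φ(x, t) = exp(-x)exp(-(t + x)²)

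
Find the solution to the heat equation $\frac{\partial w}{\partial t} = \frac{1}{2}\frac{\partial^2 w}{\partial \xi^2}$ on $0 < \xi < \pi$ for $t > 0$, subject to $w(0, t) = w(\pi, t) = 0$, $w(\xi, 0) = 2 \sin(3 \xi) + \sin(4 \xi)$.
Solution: Separating variables: $w = \sum c_n e^{-n^2t/2} \sin(n\xi)$. From $w(\xi,0) = 2 \sin(3 \xi) + \sin(4 \xi)$: $c_3=2, c_4=1$.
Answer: $w(\xi, t) = e^{-8 t} \sin(4 \xi) + 2 e^{-9 t/2} \sin(3 \xi)$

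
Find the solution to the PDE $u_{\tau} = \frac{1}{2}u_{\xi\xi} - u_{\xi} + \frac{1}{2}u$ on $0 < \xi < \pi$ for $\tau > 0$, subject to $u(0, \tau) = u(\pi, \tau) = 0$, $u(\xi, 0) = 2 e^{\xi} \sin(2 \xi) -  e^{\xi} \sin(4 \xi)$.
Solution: Substitute $u = e^{\xi}w$, i.e. $w = e^{-\xi}u$.
By the product rule, $u_{\xi} = e^{\xi}(w_{\xi} + w)$, $u_{\xi\xi} = e^{\xi}(w_{\xi\xi} + 2w_{\xi} + w)$, $u_{\tau} = e^{\xi}w_{\tau}$.
Substituting into the PDE and dividing by $e^{\xi}$: $w_{\tau} = \frac{1}{2}(w_{\xi\xi} + 2w_{\xi} + w) - (w_{\xi} + w) + \frac{1}{2}w$.
The lower-order terms cancel, leaving the standard heat equation $w_{\tau} = \frac{1}{2}w_{\xi\xi}$.
Initial data for $w$: $w(\xi,0) = e^{-\xi}u(\xi,0) = 2 \sin(2 \xi) - \sin(4 \xi)$. The boundary conditions carry over: $w(0,\tau) = w(\pi,\tau) = 0$.
Solve for $w$:
  Using separation of variables $w = X(\xi)T(\tau)$:
  Eigenfunctions: $\sin(n\xi)$, $n = 1, 2, 3, \ldots$
  General solution: $w(\xi, \tau) = \sum c_n \sin(n\xi) e^{-n^2 \tau/2}$
  Matching $w(\xi,0) = 2 \sin(2 \xi) - \sin(4 \xi)$ term by term: $c_2=2, c_4=-1$.
Hence $w(\xi,\tau) = 2 e^{-2 \tau} \sin(2 \xi) - e^{-8 \tau} \sin(4 \xi)$.
Transform back: $u(\xi,\tau) = e^{\xi}w(\xi,\tau)$.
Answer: $u(\xi, \tau) = 2 e^{-2 \tau} e^{\xi} \sin(2 \xi) -  e^{-8 \tau} e^{\xi} \sin(4 \xi)$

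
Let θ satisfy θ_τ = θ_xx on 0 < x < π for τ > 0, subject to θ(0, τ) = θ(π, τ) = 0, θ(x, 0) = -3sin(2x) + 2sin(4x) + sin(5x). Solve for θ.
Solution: Using separation of variables θ = X(x)G(τ):
Eigenfunctions: sin(nx), n = 1, 2, 3, ...
General solution: θ(x, τ) = Σ c_n sin(nx) exp(-n² τ)
Matching θ(x,0) = -3sin(2x) + 2sin(4x) + sin(5x) term by term: c_2=-3, c_4=2, c_5=1.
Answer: θ(x, τ) = -3exp(-4τ)sin(2x) + 2exp(-16τ)sin(4x) + exp(-25τ)sin(5x)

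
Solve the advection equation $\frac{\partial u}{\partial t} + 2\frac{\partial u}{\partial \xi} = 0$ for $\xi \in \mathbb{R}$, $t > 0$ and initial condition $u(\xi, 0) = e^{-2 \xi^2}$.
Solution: By characteristics ($d\xi/dt = 2$), $u(\xi,t) = f(\xi - 2t)$ with $f = u( \cdot , 0)$.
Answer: $u(\xi, t) = e^{-2 (\xi - 2 t)^2}$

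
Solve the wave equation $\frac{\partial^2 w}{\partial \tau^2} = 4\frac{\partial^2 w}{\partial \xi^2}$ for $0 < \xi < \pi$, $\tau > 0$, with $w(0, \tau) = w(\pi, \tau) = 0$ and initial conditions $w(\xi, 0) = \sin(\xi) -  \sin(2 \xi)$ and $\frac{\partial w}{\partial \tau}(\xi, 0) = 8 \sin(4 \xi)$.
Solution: Using separation of variables $w = X(\xi)T(\tau)$:
Eigenfunctions: $\sin(n\xi)$, $n = 1, 2, 3, \ldots$
General solution: $w(\xi, \tau) = \sum [A_n \cos(2n \tau) + B_n \sin(2n \tau)] \sin(n\xi)$
From $w(\xi,0) = \sin(\xi) - \sin(2 \xi)$: $A_1=1, A_2=-1$. From $w_{\tau}(\xi,0) = 8 \sin(4 \xi)$, using $w_{\tau}(\xi,0) = \sum \omega_n B_n \sin(n\xi)$ with $\omega_n = 2n$: $B_4 = 8/8 = 1$.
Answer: $w(\xi, \tau) = \sin(8 \tau) \sin(4 \xi) + \sin(\xi) \cos(2 \tau) -  \sin(2 \xi) \cos(4 \tau)$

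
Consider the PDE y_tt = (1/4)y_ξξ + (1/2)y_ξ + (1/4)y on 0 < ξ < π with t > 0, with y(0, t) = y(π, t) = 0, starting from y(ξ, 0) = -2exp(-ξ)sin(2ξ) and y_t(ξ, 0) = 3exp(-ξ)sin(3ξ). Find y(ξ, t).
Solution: Substitute y = exp(-ξ)u, i.e. u = exp(ξ)y.
By the product rule, y_ξ = exp(-ξ)(u_ξ - u), y_ξξ = exp(-ξ)(u_ξξ - 2u_ξ + u), y_tt = exp(-ξ)u_tt.
Substituting into the PDE and dividing by exp(-ξ): u_tt = (1/4)(u_ξξ - 2u_ξ + u) + (1/2)(u_ξ - u) + (1/4)u.
The lower-order terms cancel, leaving the standard wave equation u_tt = (1/4)u_ξξ.
Initial data for u: u(ξ,0) = exp(ξ)y(ξ,0) = -2sin(2ξ); u_t(ξ,0) = exp(ξ)y_t(ξ,0) = 3sin(3ξ). The boundary conditions carry over: u(0,t) = u(π,t) = 0.
Solve for u:
  Using separation of variables u = X(ξ)T(t):
  Eigenfunctions: sin(nξ), n = 1, 2, 3, ...
  General solution: u(ξ, t) = Σ [A_n cos(n t/2) + B_n sin(n t/2)] sin(nξ)
  From u(ξ,0) = -2sin(2ξ): A_2=-2. From u_t(ξ,0) = 3sin(3ξ), using u_t(ξ,0) = Σ ω_n B_n sin(nξ) with ω_n = n/2: B_3 = 3/(3/2) = 2.
Hence u(ξ,t) = 2sin(3t/2)sin(3ξ) - 2sin(2ξ)cos(t).
Transform back: y(ξ,t) = exp(-ξ)u(ξ,t).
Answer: y(ξ, t) = 2exp(-ξ)sin(3t/2)sin(3ξ) - 2exp(-ξ)sin(2ξ)cos(t)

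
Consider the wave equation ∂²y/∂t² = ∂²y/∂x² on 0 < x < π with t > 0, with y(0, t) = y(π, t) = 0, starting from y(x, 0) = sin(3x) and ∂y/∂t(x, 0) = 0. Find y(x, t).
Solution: Using separation of variables y = X(x)T(t):
Eigenfunctions: sin(nx), n = 1, 2, 3, ...
General solution: y(x, t) = Σ [A_n cos(n t) + B_n sin(n t)] sin(nx)
From y(x,0) = sin(3x): A_3=1. From y_t(x,0) = 0: all B_n = 0.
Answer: y(x, t) = sin(3x)cos(3t)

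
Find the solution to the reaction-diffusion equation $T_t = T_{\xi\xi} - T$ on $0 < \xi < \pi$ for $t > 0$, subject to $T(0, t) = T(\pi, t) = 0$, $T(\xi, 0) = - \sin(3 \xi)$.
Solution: Substitute $T = e^{-t}u$, i.e. $u = e^{t}T$.
By the product rule, $T_t = e^{-t}(u_t - u)$, $T_{\xi\xi} = e^{-t}u_{\xi\xi}$.
Substituting into the PDE and dividing by $e^{-t}$: $u_t - u = u_{\xi\xi} - u$.
The lower-order terms cancel, leaving the standard heat equation $u_t = u_{\xi\xi}$.
Initial data for $u$: $u(\xi,0) = T(\xi,0) = - \sin(3 \xi)$. The boundary conditions carry over: $u(0,t) = u(\pi,t) = 0$.
Solve for $u$:
  Using separation of variables $u = X(\xi)G(t)$:
  Eigenfunctions: $\sin(n\xi)$, $n = 1, 2, 3, \ldots$
  General solution: $u(\xi, t) = \sum c_n \sin(n\xi) e^{-n^2 t}$
  Matching $u(\xi,0) = - \sin(3 \xi)$ term by term: $c_3=-1$.
Hence $u(\xi,t) = - e^{-9 t} \sin(3 \xi)$.
Transform back: $T(\xi,t) = e^{-t}u(\xi,t)$.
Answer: $T(\xi, t) = - e^{-10 t} \sin(3 \xi)$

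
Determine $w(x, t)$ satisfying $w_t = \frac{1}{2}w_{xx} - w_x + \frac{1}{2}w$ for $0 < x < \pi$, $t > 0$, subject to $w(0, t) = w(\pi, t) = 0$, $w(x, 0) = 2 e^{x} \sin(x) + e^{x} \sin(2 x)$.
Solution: Substitute $w = e^{x}u$, i.e. $u = e^{-x}w$.
By the product rule, $w_x = e^{x}(u_x + u)$, $w_{xx} = e^{x}(u_{xx} + 2u_x + u)$, $w_t = e^{x}u_t$.
Substituting into the PDE and dividing by $e^{x}$: $u_t = \frac{1}{2}(u_{xx} + 2u_x + u) - (u_x + u) + \frac{1}{2}u$.
The lower-order terms cancel, leaving the standard heat equation $u_t = \frac{1}{2}u_{xx}$.
Initial data for $u$: $u(x,0) = e^{-x}w(x,0) = 2 \sin(x) + \sin(2 x)$. The boundary conditions carry over: $u(0,t) = u(\pi,t) = 0$.
Solve for $u$:
  Using separation of variables $u = X(x)T(t)$:
  Eigenfunctions: $\sin(nx)$, $n = 1, 2, 3, \ldots$
  General solution: $u(x, t) = \sum c_n \sin(nx) e^{-n^2 t/2}$
  Matching $u(x,0) = 2 \sin(x) + \sin(2 x)$ term by term: $c_1=2, c_2=1$.
Hence $u(x,t) = e^{-2 t} \sin(2 x) + 2 e^{-t/2} \sin(x)$.
Transform back: $w(x,t) = e^{x}u(x,t)$.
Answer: $w(x, t) = e^{-2 t} e^{x} \sin(2 x) + 2 e^{-t/2} e^{x} \sin(x)$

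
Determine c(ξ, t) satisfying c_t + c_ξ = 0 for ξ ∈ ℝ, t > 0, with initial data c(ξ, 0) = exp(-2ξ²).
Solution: By method of characteristics (waves move right with speed 1):
Along characteristics ξ - t = const, c is constant, so c(ξ,t) = f(ξ - t) with f = c(·, 0).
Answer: c(ξ, t) = exp(-2(-t + ξ)²)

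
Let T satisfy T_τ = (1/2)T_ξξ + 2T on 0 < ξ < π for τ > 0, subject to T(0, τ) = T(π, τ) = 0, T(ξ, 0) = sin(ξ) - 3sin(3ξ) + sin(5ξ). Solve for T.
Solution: Substitute T = exp(2τ)u.
Then T_τ = exp(2τ)(u_τ + 2u), T_ξξ = exp(2τ)u_ξξ; substituting and dividing by exp(2τ), the lower-order terms cancel: u_τ = (1/2)u_ξξ (standard heat equation).
Data for u: u(ξ,0) = T(ξ,0) = sin(ξ) - 3sin(3ξ) + sin(5ξ). The boundary conditions carry over: u(0,τ) = u(π,τ) = 0.
Separating variables: u = Σ c_n exp(-n²τ/2) sin(nξ). From u(ξ,0) = sin(ξ) - 3sin(3ξ) + sin(5ξ): c_1=1, c_3=-3, c_5=1.
So u(ξ,τ) = exp(-τ/2)sin(ξ) - 3exp(-9τ/2)sin(3ξ) + exp(-25τ/2)sin(5ξ), and T(ξ,τ) = exp(2τ)u(ξ,τ).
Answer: T(ξ, τ) = exp(3τ/2)sin(ξ) - 3exp(-5τ/2)sin(3ξ) + exp(-21τ/2)sin(5ξ)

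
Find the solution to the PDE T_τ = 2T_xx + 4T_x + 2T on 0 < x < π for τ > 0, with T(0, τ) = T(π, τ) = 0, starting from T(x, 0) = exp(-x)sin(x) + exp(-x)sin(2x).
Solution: Substitute T = exp(-x)u, i.e. u = exp(x)T.
By the product rule, T_x = exp(-x)(u_x - u), T_xx = exp(-x)(u_xx - 2u_x + u), T_τ = exp(-x)u_τ.
Substituting into the PDE and dividing by exp(-x): u_τ = 2(u_xx - 2u_x + u) + 4(u_x - u) + 2u.
The lower-order terms cancel, leaving the standard heat equation u_τ = 2u_xx.
Initial data for u: u(x,0) = exp(x)T(x,0) = sin(x) + sin(2x). The boundary conditions carry over: u(0,τ) = u(π,τ) = 0.
Solve for u:
  Using separation of variables u = X(x)G(τ):
  Eigenfunctions: sin(nx), n = 1, 2, 3, ...
  General solution: u(x, τ) = Σ c_n sin(nx) exp(-2n² τ)
  Matching u(x,0) = sin(x) + sin(2x) term by term: c_1=1, c_2=1.
Hence u(x,τ) = exp(-2τ)sin(x) + exp(-8τ)sin(2x).
Transform back: T(x,τ) = exp(-x)u(x,τ).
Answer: T(x, τ) = exp(-x)exp(-2τ)sin(x) + exp(-x)exp(-8τ)sin(2x)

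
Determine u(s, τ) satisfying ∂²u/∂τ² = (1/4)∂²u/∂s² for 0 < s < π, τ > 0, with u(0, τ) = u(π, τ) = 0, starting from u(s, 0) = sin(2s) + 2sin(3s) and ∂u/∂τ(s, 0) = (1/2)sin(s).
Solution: Using separation of variables u = X(s)T(τ):
Eigenfunctions: sin(ns), n = 1, 2, 3, ...
General solution: u(s, τ) = Σ [A_n cos(n τ/2) + B_n sin(n τ/2)] sin(ns)
From u(s,0) = sin(2s) + 2sin(3s): A_2=1, A_3=2. From u_τ(s,0) = (1/2)sin(s), using u_τ(s,0) = Σ ω_n B_n sin(ns) with ω_n = n/2: B_1 = (1/2)/(1/2) = 1.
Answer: u(s, τ) = sin(s)sin(τ/2) + sin(2s)cos(τ) + 2sin(3s)cos(3τ/2)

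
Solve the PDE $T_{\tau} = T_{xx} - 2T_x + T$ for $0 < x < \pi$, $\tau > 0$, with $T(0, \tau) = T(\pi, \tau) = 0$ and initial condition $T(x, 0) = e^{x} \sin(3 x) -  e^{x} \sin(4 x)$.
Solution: Substitute $T = e^{x}u$, i.e. $u = e^{-x}T$.
By the product rule, $T_x = e^{x}(u_x + u)$, $T_{xx} = e^{x}(u_{xx} + 2u_x + u)$, $T_{\tau} = e^{x}u_{\tau}$.
Substituting into the PDE and dividing by $e^{x}$: $u_{\tau} = (u_{xx} + 2u_x + u) - 2(u_x + u) + u$.
The lower-order terms cancel, leaving the standard heat equation $u_{\tau} = u_{xx}$.
Initial data for $u$: $u(x,0) = e^{-x}T(x,0) = \sin(3 x) - \sin(4 x)$. The boundary conditions carry over: $u(0,\tau) = u(\pi,\tau) = 0$.
Solve for $u$:
  Using separation of variables $u = X(x)G(\tau)$:
  Eigenfunctions: $\sin(nx)$, $n = 1, 2, 3, \ldots$
  General solution: $u(x, \tau) = \sum c_n \sin(nx) e^{-n^2 \tau}$
  Matching $u(x,0) = \sin(3 x) - \sin(4 x)$ term by term: $c_3=1, c_4=-1$.
Hence $u(x,\tau) = e^{-9 \tau} \sin(3 x) - e^{-16 \tau} \sin(4 x)$.
Transform back: $T(x,\tau) = e^{x}u(x,\tau)$.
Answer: $T(x, \tau) = e^{-9 \tau} e^{x} \sin(3 x) -  e^{-16 \tau} e^{x} \sin(4 x)$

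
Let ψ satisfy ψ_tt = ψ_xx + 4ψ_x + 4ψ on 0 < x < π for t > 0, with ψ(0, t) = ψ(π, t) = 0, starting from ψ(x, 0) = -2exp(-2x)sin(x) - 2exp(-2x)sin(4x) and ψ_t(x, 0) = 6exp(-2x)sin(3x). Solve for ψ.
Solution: Substitute ψ = exp(-2x)u, i.e. u = exp(2x)ψ.
By the product rule, ψ_x = exp(-2x)(u_x - 2u), ψ_xx = exp(-2x)(u_xx - 4u_x + 4u), ψ_tt = exp(-2x)u_tt.
Substituting into the PDE and dividing by exp(-2x): u_tt = (u_xx - 4u_x + 4u) + 4(u_x - 2u) + 4u.
The lower-order terms cancel, leaving the standard wave equation u_tt = u_xx.
Initial data for u: u(x,0) = exp(2x)ψ(x,0) = -2sin(x) - 2sin(4x); u_t(x,0) = exp(2x)ψ_t(x,0) = 6sin(3x). The boundary conditions carry over: u(0,t) = u(π,t) = 0.
Solve for u:
  Using separation of variables u = X(x)T(t):
  Eigenfunctions: sin(nx), n = 1, 2, 3, ...
  General solution: u(x, t) = Σ [A_n cos(n t) + B_n sin(n t)] sin(nx)
  From u(x,0) = -2sin(x) - 2sin(4x): A_1=-2, A_4=-2. From u_t(x,0) = 6sin(3x), using u_t(x,0) = Σ ω_n B_n sin(nx) with ω_n = n: B_3 = 6/3 = 2.
Hence u(x,t) = 2sin(3t)sin(3x) - 2sin(x)cos(t) - 2sin(4x)cos(4t).
Transform back: ψ(x,t) = exp(-2x)u(x,t).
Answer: ψ(x, t) = 2exp(-2x)sin(3t)sin(3x) - 2exp(-2x)sin(x)cos(t) - 2exp(-2x)sin(4x)cos(4t)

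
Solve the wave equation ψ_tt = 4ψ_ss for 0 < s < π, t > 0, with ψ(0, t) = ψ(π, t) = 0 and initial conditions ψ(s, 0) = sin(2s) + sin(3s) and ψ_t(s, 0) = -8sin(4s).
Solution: Using separation of variables ψ = X(s)T(t):
Eigenfunctions: sin(ns), n = 1, 2, 3, ...
General solution: ψ(s, t) = Σ [A_n cos(2n t) + B_n sin(2n t)] sin(ns)
From ψ(s,0) = sin(2s) + sin(3s): A_2=1, A_3=1. From ψ_t(s,0) = -8sin(4s), using ψ_t(s,0) = Σ ω_n B_n sin(ns) with ω_n = 2n: B_4 = (-8)/8 = -1.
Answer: ψ(s, t) = sin(2s)cos(4t) + sin(3s)cos(6t) - sin(4s)sin(8t)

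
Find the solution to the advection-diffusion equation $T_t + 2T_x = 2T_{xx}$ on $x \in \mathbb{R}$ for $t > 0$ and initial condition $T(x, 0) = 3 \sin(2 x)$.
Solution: Moving frame: $\eta = x - 2t$, $\sigma = t$, $T = u(\eta,\sigma)$, so $T_t = u_{\sigma} - 2u_{\eta}$ and $T_{xx} = u_{\eta\eta}$.
Hence $T_t + 2T_x = u_{\sigma}$ and the PDE becomes the heat equation $u_{\sigma} = 2u_{\eta\eta}$ on $\eta \in \mathbb{R}$.
Initial data: $u(\eta,0) = T(\eta,0) = 3 \sin(2 \eta)$. Each mode $\sin(n\eta)$ decays as $e^{-2n^2\sigma}$ on $\mathbb{R}$, so $u(\eta,\sigma) = \sum c_n e^{-2n^2\sigma} \sin(n\eta)$ with $c_2=3$: $u(\eta,\sigma) = 3 e^{-8 \sigma} \sin(2 \eta)$.
Substituting back: $T(x,t) = u(x - 2t, t)$.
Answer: $T(x, t) = -3 e^{-8 t} \sin(4 t - 2 x)$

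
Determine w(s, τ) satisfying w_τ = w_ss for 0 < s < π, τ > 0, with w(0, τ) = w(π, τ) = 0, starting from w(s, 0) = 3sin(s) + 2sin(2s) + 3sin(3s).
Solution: Using separation of variables w = X(s)T(τ):
Eigenfunctions: sin(ns), n = 1, 2, 3, ...
General solution: w(s, τ) = Σ c_n sin(ns) exp(-n² τ)
Matching w(s,0) = 3sin(s) + 2sin(2s) + 3sin(3s) term by term: c_1=3, c_2=2, c_3=3.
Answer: w(s, τ) = 3exp(-τ)sin(s) + 2exp(-4τ)sin(2s) + 3exp(-9τ)sin(3s)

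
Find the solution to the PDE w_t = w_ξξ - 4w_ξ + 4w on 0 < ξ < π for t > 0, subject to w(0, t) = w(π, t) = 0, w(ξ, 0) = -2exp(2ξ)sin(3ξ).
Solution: Substitute w = exp(2ξ)u.
Then w_ξ = exp(2ξ)(u_ξ + 2u), w_ξξ = exp(2ξ)(u_ξξ + 4u_ξ + 4u), w_t = exp(2ξ)u_t; substituting and dividing by exp(2ξ), the lower-order terms cancel: u_t = u_ξξ (standard heat equation).
Data for u: u(ξ,0) = exp(-2ξ)w(ξ,0) = -2sin(3ξ). The boundary conditions carry over: u(0,t) = u(π,t) = 0.
Separating variables: u = Σ c_n exp(-n²t) sin(nξ). From u(ξ,0) = -2sin(3ξ): c_3=-2.
So u(ξ,t) = -2exp(-9t)sin(3ξ), and w(ξ,t) = exp(2ξ)u(ξ,t).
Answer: w(ξ, t) = -2exp(-9t)exp(2ξ)sin(3ξ)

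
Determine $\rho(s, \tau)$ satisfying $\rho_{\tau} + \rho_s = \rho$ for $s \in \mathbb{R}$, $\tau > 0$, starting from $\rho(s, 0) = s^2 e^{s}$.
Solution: Substitute $\rho = e^{s}u$.
Then $\rho_s = e^{s}(u_s + u)$, $\rho_{\tau} = e^{s}u_{\tau}$; substituting and dividing by $e^{s}$, the lower-order terms cancel: $u_{\tau} + u_s = 0$ (standard advection equation).
Data for $u$: $u(s,0) = e^{-s}\rho(s,0) = s^2$.
By characteristics ($ds/d\tau = 1$), $u(s,\tau) = f(s - \tau)$ with $f = u( \cdot , 0)$.
So $u(s,\tau) = s^2 - 2 s \tau + \tau^2$, and $\rho(s,\tau) = e^{s}u(s,\tau)$.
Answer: $\rho(s, \tau) = \tau^2 e^{s} - 2 \tau s e^{s} + s^2 e^{s}$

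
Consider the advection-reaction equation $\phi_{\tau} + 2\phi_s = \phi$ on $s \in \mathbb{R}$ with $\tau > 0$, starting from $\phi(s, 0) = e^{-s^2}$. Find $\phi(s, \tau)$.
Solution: Substitute $\phi = e^{\tau}u$.
Then $\phi_{\tau} = e^{\tau}(u_{\tau} + u)$, $\phi_s = e^{\tau}u_s$; substituting and dividing by $e^{\tau}$, the lower-order terms cancel: $u_{\tau} + 2u_s = 0$ (standard advection equation).
Data for $u$: $u(s,0) = \phi(s,0) = e^{-s^2}$.
By characteristics ($ds/d\tau = 2$), $u(s,\tau) = f(s - 2\tau)$ with $f = u( \cdot , 0)$.
So $u(s,\tau) = e^{-(s - 2 \tau)^2}$, and $\phi(s,\tau) = e^{\tau}u(s,\tau)$.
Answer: $\phi(s, \tau) = e^{\tau} e^{-(-2 \tau + s)^2}$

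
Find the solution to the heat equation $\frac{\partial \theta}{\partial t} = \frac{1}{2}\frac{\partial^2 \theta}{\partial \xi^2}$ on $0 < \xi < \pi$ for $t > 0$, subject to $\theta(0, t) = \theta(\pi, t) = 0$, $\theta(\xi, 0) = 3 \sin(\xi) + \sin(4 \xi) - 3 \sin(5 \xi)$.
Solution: Separating variables: $\theta = \sum c_n e^{-n^2t/2} \sin(n\xi)$. From $\theta(\xi,0) = 3 \sin(\xi) + \sin(4 \xi) - 3 \sin(5 \xi)$: $c_1=3, c_4=1, c_5=-3$.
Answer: $\theta(\xi, t) = e^{-8 t} \sin(4 \xi) + 3 e^{-t/2} \sin(\xi) - 3 e^{-25 t/2} \sin(5 \xi)$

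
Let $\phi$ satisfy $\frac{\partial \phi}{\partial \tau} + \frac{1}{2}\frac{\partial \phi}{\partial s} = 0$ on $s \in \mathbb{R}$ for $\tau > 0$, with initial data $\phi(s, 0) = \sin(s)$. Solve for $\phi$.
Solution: By method of characteristics (waves move right with speed 1/2):
Along characteristics $s - \frac{1}{2}\tau =$ const, $\phi$ is constant, so $\phi(s,\tau) = f(s - \frac{1}{2}\tau)$ with $f = \phi( \cdot , 0)$.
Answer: $\phi(s, \tau) = - \sin(\tau/2 - s)$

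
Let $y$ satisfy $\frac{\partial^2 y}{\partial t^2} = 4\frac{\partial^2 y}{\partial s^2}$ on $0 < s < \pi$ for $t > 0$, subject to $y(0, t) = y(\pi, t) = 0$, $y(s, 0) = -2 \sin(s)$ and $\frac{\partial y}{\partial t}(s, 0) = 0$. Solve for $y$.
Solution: Using separation of variables $y = X(s)T(t)$:
Eigenfunctions: $\sin(ns)$, $n = 1, 2, 3, \ldots$
General solution: $y(s, t) = \sum [A_n \cos(2n t) + B_n \sin(2n t)] \sin(ns)$
From $y(s,0) = -2 \sin(s)$: $A_1=-2$. From $y_t(s,0) = 0$: all $B_n = 0$.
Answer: $y(s, t) = -2 \sin(s) \cos(2 t)$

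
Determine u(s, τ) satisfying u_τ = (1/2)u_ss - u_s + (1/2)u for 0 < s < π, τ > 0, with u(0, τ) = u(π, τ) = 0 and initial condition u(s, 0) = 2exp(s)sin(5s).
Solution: Substitute u = exp(s)w, i.e. w = exp(-s)u.
By the product rule, u_s = exp(s)(w_s + w), u_ss = exp(s)(w_ss + 2w_s + w), u_τ = exp(s)w_τ.
Substituting into the PDE and dividing by exp(s): w_τ = (1/2)(w_ss + 2w_s + w) - (w_s + w) + (1/2)w.
The lower-order terms cancel, leaving the standard heat equation w_τ = (1/2)w_ss.
Initial data for w: w(s,0) = exp(-s)u(s,0) = 2sin(5s). The boundary conditions carry over: w(0,τ) = w(π,τ) = 0.
Solve for w:
  Using separation of variables w = X(s)T(τ):
  Eigenfunctions: sin(ns), n = 1, 2, 3, ...
  General solution: w(s, τ) = Σ c_n sin(ns) exp(-n² τ/2)
  Matching w(s,0) = 2sin(5s) term by term: c_5=2.
Hence w(s,τ) = 2exp(-25τ/2)sin(5s).
Transform back: u(s,τ) = exp(s)w(s,τ).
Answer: u(s, τ) = 2exp(s)exp(-25τ/2)sin(5s)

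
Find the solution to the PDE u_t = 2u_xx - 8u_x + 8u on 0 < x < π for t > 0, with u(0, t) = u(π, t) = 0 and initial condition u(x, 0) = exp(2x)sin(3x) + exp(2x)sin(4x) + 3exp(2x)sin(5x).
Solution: Substitute u = exp(2x)w.
Then u_x = exp(2x)(w_x + 2w), u_xx = exp(2x)(w_xx + 4w_x + 4w), u_t = exp(2x)w_t; substituting and dividing by exp(2x), the lower-order terms cancel: w_t = 2w_xx (standard heat equation).
Data for w: w(x,0) = exp(-2x)u(x,0) = sin(3x) + sin(4x) + 3sin(5x). The boundary conditions carry over: w(0,t) = w(π,t) = 0.
Separating variables: w = Σ c_n exp(-2n²t) sin(nx). From w(x,0) = sin(3x) + sin(4x) + 3sin(5x): c_3=1, c_4=1, c_5=3.
So w(x,t) = exp(-18t)sin(3x) + exp(-32t)sin(4x) + 3exp(-50t)sin(5x), and u(x,t) = exp(2x)w(x,t).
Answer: u(x, t) = exp(-18t)exp(2x)sin(3x) + exp(-32t)exp(2x)sin(4x) + 3exp(-50t)exp(2x)sin(5x)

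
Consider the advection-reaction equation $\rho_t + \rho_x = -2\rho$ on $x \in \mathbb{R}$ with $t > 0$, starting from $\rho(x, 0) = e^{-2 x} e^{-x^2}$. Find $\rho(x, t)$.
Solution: Substitute $\rho = e^{-2x}u$.
Then $\rho_x = e^{-2x}(u_x - 2u)$, $\rho_t = e^{-2x}u_t$; substituting and dividing by $e^{-2x}$, the lower-order terms cancel: $u_t + u_x = 0$ (standard advection equation).
Data for $u$: $u(x,0) = e^{2x}\rho(x,0) = e^{-x^2}$.
By characteristics ($dx/dt = 1$), $u(x,t) = f(x - t)$ with $f = u( \cdot , 0)$.
So $u(x,t) = e^{-(-t + x)^2}$, and $\rho(x,t) = e^{-2x}u(x,t)$.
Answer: $\rho(x, t) = e^{-2 x} e^{-(-t + x)^2}$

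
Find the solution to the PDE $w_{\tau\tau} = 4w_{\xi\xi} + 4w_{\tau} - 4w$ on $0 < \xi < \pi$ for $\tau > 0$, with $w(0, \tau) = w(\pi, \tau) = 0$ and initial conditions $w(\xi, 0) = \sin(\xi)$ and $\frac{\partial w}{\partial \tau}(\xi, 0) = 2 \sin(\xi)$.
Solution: Substitute $w = e^{2\tau}u$, i.e. $u = e^{-2\tau}w$.
By the product rule, $w_{\tau} = e^{2\tau}(u_{\tau} + 2u)$, $w_{\tau\tau} = e^{2\tau}(u_{\tau\tau} + 4u_{\tau} + 4u)$, $w_{\xi\xi} = e^{2\tau}u_{\xi\xi}$.
Substituting into the PDE and dividing by $e^{2\tau}$: $u_{\tau\tau} + 4u_{\tau} + 4u = 4u_{\xi\xi} + 4(u_{\tau} + 2u) - 4u$.
The lower-order terms cancel, leaving the standard wave equation $u_{\tau\tau} = 4u_{\xi\xi}$.
Initial data for $u$: $u(\xi,0) = w(\xi,0) = \sin(\xi)$; $u_{\tau}(\xi,0) = w_{\tau}(\xi,0) - 2w(\xi,0) = 0$. The boundary conditions carry over: $u(0,\tau) = u(\pi,\tau) = 0$.
Solve for $u$:
  Using separation of variables $u = X(\xi)T(\tau)$:
  Eigenfunctions: $\sin(n\xi)$, $n = 1, 2, 3, \ldots$
  General solution: $u(\xi, \tau) = \sum [A_n \cos(2n \tau) + B_n \sin(2n \tau)] \sin(n\xi)$
  From $u(\xi,0) = \sin(\xi)$: $A_1=1$. From $u_{\tau}(\xi,0) = 0$: all $B_n = 0$.
Hence $u(\xi,\tau) = \sin(\xi) \cos(2 \tau)$.
Transform back: $w(\xi,\tau) = e^{2\tau}u(\xi,\tau)$.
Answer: $w(\xi, \tau) = e^{2 \tau} \sin(\xi) \cos(2 \tau)$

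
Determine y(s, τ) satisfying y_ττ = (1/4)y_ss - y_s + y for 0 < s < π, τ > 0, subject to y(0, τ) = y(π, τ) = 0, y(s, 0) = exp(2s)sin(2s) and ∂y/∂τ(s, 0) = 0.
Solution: Substitute y = exp(2s)u.
Then y_s = exp(2s)(u_s + 2u), y_ss = exp(2s)(u_ss + 4u_s + 4u), y_ττ = exp(2s)u_ττ; substituting and dividing by exp(2s), the lower-order terms cancel: u_ττ = (1/4)u_ss (standard wave equation).
Data for u: u(s,0) = exp(-2s)y(s,0) = sin(2s); u_τ(s,0) = exp(-2s)y_τ(s,0) = 0. The boundary conditions carry over: u(0,τ) = u(π,τ) = 0.
Separating variables: u = Σ [A_n cos(ω_n τ) + B_n sin(ω_n τ)] sin(ns), ω_n = n/2. From ICs: A_2=1.
So u(s,τ) = sin(2s)cos(τ), and y(s,τ) = exp(2s)u(s,τ).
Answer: y(s, τ) = exp(2s)sin(2s)cos(τ)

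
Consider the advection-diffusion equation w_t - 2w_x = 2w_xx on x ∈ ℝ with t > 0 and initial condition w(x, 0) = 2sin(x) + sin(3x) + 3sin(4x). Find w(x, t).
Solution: Change to a moving frame: let η = x + 2t, σ = t and write w(x,t) = u(η,σ).
By the chain rule w_t = u_σ + 2u_η, w_x = u_η, w_xx = u_ηη.
Then w_t - 2w_x = u_σ: the advection term cancels and the PDE becomes the heat equation u_σ = 2u_ηη on η ∈ ℝ.
Initial data: u(η,0) = w(η,0) = 2sin(η) + sin(3η) + 3sin(4η).
On η ∈ ℝ each mode satisfies (sin(nη))″ = -n² sin(nη), so exp(-2n²σ) sin(nη) solves the heat equation; by superposition u(η,σ) = Σ c_n exp(-2n²σ) sin(nη).
Reading off the coefficients: c_1=2, c_3=1, c_4=3, so u(η,σ) = 2exp(-2σ)sin(η) + exp(-18σ)sin(3η) + 3exp(-32σ)sin(4η).
Substituting back η = x + 2t, σ = t: w(x,t) = u(x + 2t, t).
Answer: w(x, t) = 2exp(-2t)sin(2t + x) + exp(-18t)sin(6t + 3x) + 3exp(-32t)sin(8t + 4x)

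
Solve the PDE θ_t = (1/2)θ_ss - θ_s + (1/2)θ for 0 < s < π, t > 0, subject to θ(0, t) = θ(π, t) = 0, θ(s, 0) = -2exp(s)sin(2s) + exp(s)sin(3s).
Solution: Substitute θ = exp(s)u.
Then θ_s = exp(s)(u_s + u), θ_ss = exp(s)(u_ss + 2u_s + u), θ_t = exp(s)u_t; substituting and dividing by exp(s), the lower-order terms cancel: u_t = (1/2)u_ss (standard heat equation).
Data for u: u(s,0) = exp(-s)θ(s,0) = -2sin(2s) + sin(3s). The boundary conditions carry over: u(0,t) = u(π,t) = 0.
Separating variables: u = Σ c_n exp(-n²t/2) sin(ns). From u(s,0) = -2sin(2s) + sin(3s): c_2=-2, c_3=1.
So u(s,t) = -2exp(-2t)sin(2s) + exp(-9t/2)sin(3s), and θ(s,t) = exp(s)u(s,t).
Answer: θ(s, t) = -2exp(s)exp(-2t)sin(2s) + exp(s)exp(-9t/2)sin(3s)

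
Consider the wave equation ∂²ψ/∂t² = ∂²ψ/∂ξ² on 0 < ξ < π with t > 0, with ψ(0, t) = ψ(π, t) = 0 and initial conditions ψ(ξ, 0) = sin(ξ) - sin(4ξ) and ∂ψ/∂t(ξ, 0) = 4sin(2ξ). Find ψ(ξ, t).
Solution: Separating variables: ψ = Σ [A_n cos(ω_n t) + B_n sin(ω_n t)] sin(nξ), ω_n = n. From ICs (B_n = velocity coefficient / ω_n): A_1=1, A_4=-1, B_2=2.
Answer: ψ(ξ, t) = 2sin(2t)sin(2ξ) + sin(ξ)cos(t) - sin(4ξ)cos(4t)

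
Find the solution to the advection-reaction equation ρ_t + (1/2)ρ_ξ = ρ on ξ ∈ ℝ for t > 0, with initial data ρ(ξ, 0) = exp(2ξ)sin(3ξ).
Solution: Substitute ρ = exp(2ξ)u, i.e. u = exp(-2ξ)ρ.
By the product rule, ρ_ξ = exp(2ξ)(u_ξ + 2u), ρ_t = exp(2ξ)u_t.
Substituting into the PDE and dividing by exp(2ξ): u_t + (1/2)(u_ξ + 2u) = u.
The lower-order terms cancel, leaving the standard advection equation u_t + (1/2)u_ξ = 0.
Initial data for u: u(ξ,0) = exp(-2ξ)ρ(ξ,0) = sin(3ξ).
Solve for u:
  By method of characteristics (waves move right with speed 1/2):
  Along characteristics ξ - (1/2)t = const, u is constant, so u(ξ,t) = f(ξ - (1/2)t) with f = u(·, 0).
Hence u(ξ,t) = -sin(3t/2 - 3ξ).
Transform back: ρ(ξ,t) = exp(2ξ)u(ξ,t).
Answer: ρ(ξ, t) = -exp(2ξ)sin(3t/2 - 3ξ)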